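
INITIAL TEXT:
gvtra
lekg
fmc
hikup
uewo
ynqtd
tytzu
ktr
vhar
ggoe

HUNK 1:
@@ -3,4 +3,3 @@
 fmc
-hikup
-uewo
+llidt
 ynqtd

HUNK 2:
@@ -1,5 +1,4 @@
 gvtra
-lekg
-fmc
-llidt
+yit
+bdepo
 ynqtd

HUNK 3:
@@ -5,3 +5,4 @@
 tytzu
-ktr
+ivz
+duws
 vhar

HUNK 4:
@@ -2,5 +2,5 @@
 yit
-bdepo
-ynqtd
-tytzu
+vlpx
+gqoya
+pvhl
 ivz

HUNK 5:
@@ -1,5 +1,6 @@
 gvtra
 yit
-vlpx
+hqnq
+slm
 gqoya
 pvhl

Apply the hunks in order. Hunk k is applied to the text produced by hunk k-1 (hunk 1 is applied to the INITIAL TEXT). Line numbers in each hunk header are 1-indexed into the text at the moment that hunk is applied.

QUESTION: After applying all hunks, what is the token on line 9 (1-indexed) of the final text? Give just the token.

Hunk 1: at line 3 remove [hikup,uewo] add [llidt] -> 9 lines: gvtra lekg fmc llidt ynqtd tytzu ktr vhar ggoe
Hunk 2: at line 1 remove [lekg,fmc,llidt] add [yit,bdepo] -> 8 lines: gvtra yit bdepo ynqtd tytzu ktr vhar ggoe
Hunk 3: at line 5 remove [ktr] add [ivz,duws] -> 9 lines: gvtra yit bdepo ynqtd tytzu ivz duws vhar ggoe
Hunk 4: at line 2 remove [bdepo,ynqtd,tytzu] add [vlpx,gqoya,pvhl] -> 9 lines: gvtra yit vlpx gqoya pvhl ivz duws vhar ggoe
Hunk 5: at line 1 remove [vlpx] add [hqnq,slm] -> 10 lines: gvtra yit hqnq slm gqoya pvhl ivz duws vhar ggoe
Final line 9: vhar

Answer: vhar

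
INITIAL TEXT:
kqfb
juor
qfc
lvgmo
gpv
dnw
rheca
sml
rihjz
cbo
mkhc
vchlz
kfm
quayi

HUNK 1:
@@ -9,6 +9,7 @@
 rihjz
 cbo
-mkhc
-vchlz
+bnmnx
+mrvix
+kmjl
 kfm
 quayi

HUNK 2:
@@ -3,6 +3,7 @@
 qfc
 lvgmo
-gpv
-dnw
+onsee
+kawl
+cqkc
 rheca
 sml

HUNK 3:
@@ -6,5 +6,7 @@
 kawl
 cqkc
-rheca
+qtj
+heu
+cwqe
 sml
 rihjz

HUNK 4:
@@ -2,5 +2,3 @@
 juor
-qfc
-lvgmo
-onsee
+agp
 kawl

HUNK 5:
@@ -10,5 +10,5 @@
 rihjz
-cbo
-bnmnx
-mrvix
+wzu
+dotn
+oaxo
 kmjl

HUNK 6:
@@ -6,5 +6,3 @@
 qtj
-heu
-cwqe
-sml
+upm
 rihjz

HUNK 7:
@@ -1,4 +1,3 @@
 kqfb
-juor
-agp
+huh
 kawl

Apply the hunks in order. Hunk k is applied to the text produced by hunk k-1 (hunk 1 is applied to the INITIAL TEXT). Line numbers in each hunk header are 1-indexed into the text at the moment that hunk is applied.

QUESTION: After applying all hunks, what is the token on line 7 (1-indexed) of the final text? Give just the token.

Hunk 1: at line 9 remove [mkhc,vchlz] add [bnmnx,mrvix,kmjl] -> 15 lines: kqfb juor qfc lvgmo gpv dnw rheca sml rihjz cbo bnmnx mrvix kmjl kfm quayi
Hunk 2: at line 3 remove [gpv,dnw] add [onsee,kawl,cqkc] -> 16 lines: kqfb juor qfc lvgmo onsee kawl cqkc rheca sml rihjz cbo bnmnx mrvix kmjl kfm quayi
Hunk 3: at line 6 remove [rheca] add [qtj,heu,cwqe] -> 18 lines: kqfb juor qfc lvgmo onsee kawl cqkc qtj heu cwqe sml rihjz cbo bnmnx mrvix kmjl kfm quayi
Hunk 4: at line 2 remove [qfc,lvgmo,onsee] add [agp] -> 16 lines: kqfb juor agp kawl cqkc qtj heu cwqe sml rihjz cbo bnmnx mrvix kmjl kfm quayi
Hunk 5: at line 10 remove [cbo,bnmnx,mrvix] add [wzu,dotn,oaxo] -> 16 lines: kqfb juor agp kawl cqkc qtj heu cwqe sml rihjz wzu dotn oaxo kmjl kfm quayi
Hunk 6: at line 6 remove [heu,cwqe,sml] add [upm] -> 14 lines: kqfb juor agp kawl cqkc qtj upm rihjz wzu dotn oaxo kmjl kfm quayi
Hunk 7: at line 1 remove [juor,agp] add [huh] -> 13 lines: kqfb huh kawl cqkc qtj upm rihjz wzu dotn oaxo kmjl kfm quayi
Final line 7: rihjz

Answer: rihjz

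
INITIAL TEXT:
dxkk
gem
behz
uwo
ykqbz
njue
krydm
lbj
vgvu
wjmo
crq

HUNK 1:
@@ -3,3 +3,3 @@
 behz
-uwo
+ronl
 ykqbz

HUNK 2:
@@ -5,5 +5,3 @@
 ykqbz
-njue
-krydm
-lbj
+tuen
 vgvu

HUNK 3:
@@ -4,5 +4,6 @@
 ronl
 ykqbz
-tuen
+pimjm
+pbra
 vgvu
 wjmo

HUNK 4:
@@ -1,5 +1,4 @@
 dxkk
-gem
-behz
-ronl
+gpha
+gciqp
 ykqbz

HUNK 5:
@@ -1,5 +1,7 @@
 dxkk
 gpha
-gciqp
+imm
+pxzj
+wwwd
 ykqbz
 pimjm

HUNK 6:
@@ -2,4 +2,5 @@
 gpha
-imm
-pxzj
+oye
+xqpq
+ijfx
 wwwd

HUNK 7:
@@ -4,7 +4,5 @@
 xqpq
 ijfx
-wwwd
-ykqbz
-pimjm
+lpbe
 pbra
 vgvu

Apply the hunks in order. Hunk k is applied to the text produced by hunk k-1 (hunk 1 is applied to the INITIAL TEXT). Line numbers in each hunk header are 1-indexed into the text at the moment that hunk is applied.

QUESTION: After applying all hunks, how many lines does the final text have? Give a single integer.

Answer: 10

Derivation:
Hunk 1: at line 3 remove [uwo] add [ronl] -> 11 lines: dxkk gem behz ronl ykqbz njue krydm lbj vgvu wjmo crq
Hunk 2: at line 5 remove [njue,krydm,lbj] add [tuen] -> 9 lines: dxkk gem behz ronl ykqbz tuen vgvu wjmo crq
Hunk 3: at line 4 remove [tuen] add [pimjm,pbra] -> 10 lines: dxkk gem behz ronl ykqbz pimjm pbra vgvu wjmo crq
Hunk 4: at line 1 remove [gem,behz,ronl] add [gpha,gciqp] -> 9 lines: dxkk gpha gciqp ykqbz pimjm pbra vgvu wjmo crq
Hunk 5: at line 1 remove [gciqp] add [imm,pxzj,wwwd] -> 11 lines: dxkk gpha imm pxzj wwwd ykqbz pimjm pbra vgvu wjmo crq
Hunk 6: at line 2 remove [imm,pxzj] add [oye,xqpq,ijfx] -> 12 lines: dxkk gpha oye xqpq ijfx wwwd ykqbz pimjm pbra vgvu wjmo crq
Hunk 7: at line 4 remove [wwwd,ykqbz,pimjm] add [lpbe] -> 10 lines: dxkk gpha oye xqpq ijfx lpbe pbra vgvu wjmo crq
Final line count: 10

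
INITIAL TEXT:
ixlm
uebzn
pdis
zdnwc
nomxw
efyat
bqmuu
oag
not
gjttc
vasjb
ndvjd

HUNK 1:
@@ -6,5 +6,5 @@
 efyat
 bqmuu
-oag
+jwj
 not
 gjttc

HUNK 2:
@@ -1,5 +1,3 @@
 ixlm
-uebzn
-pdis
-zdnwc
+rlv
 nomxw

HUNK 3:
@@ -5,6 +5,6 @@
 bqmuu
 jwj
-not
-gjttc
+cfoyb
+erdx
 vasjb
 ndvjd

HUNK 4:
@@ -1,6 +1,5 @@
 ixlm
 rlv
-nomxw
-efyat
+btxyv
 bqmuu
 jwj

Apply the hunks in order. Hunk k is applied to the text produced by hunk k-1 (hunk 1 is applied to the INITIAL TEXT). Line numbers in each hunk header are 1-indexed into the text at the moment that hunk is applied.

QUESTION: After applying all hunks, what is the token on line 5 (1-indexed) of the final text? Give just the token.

Hunk 1: at line 6 remove [oag] add [jwj] -> 12 lines: ixlm uebzn pdis zdnwc nomxw efyat bqmuu jwj not gjttc vasjb ndvjd
Hunk 2: at line 1 remove [uebzn,pdis,zdnwc] add [rlv] -> 10 lines: ixlm rlv nomxw efyat bqmuu jwj not gjttc vasjb ndvjd
Hunk 3: at line 5 remove [not,gjttc] add [cfoyb,erdx] -> 10 lines: ixlm rlv nomxw efyat bqmuu jwj cfoyb erdx vasjb ndvjd
Hunk 4: at line 1 remove [nomxw,efyat] add [btxyv] -> 9 lines: ixlm rlv btxyv bqmuu jwj cfoyb erdx vasjb ndvjd
Final line 5: jwj

Answer: jwj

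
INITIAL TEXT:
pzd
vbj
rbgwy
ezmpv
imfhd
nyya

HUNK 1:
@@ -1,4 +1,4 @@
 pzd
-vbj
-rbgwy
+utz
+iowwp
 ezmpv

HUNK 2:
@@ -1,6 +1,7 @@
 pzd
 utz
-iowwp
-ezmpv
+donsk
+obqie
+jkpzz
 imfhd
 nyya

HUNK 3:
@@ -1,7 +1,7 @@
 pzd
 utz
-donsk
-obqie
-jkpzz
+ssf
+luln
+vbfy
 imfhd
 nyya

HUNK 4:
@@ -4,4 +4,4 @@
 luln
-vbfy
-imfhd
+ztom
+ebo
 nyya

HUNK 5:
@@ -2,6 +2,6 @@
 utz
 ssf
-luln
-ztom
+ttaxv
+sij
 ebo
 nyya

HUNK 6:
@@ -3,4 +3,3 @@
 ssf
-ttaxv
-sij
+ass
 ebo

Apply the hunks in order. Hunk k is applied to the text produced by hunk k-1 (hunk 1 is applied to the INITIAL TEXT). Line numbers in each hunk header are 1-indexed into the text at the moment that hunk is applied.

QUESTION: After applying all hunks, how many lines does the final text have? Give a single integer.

Hunk 1: at line 1 remove [vbj,rbgwy] add [utz,iowwp] -> 6 lines: pzd utz iowwp ezmpv imfhd nyya
Hunk 2: at line 1 remove [iowwp,ezmpv] add [donsk,obqie,jkpzz] -> 7 lines: pzd utz donsk obqie jkpzz imfhd nyya
Hunk 3: at line 1 remove [donsk,obqie,jkpzz] add [ssf,luln,vbfy] -> 7 lines: pzd utz ssf luln vbfy imfhd nyya
Hunk 4: at line 4 remove [vbfy,imfhd] add [ztom,ebo] -> 7 lines: pzd utz ssf luln ztom ebo nyya
Hunk 5: at line 2 remove [luln,ztom] add [ttaxv,sij] -> 7 lines: pzd utz ssf ttaxv sij ebo nyya
Hunk 6: at line 3 remove [ttaxv,sij] add [ass] -> 6 lines: pzd utz ssf ass ebo nyya
Final line count: 6

Answer: 6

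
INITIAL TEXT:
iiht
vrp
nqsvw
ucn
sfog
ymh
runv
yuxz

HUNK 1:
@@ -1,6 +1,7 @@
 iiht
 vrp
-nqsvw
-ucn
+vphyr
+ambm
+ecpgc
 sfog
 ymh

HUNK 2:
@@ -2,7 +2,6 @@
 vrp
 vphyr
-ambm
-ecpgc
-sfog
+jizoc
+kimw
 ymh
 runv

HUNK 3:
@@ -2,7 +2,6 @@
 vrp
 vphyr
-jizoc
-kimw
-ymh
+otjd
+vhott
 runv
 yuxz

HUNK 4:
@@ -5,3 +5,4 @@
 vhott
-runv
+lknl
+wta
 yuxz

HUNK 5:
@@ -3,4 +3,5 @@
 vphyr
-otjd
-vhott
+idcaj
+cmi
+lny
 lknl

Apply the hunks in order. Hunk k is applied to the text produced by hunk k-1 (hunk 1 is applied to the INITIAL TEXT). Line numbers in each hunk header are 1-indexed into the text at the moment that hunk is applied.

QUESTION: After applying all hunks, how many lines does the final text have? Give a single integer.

Hunk 1: at line 1 remove [nqsvw,ucn] add [vphyr,ambm,ecpgc] -> 9 lines: iiht vrp vphyr ambm ecpgc sfog ymh runv yuxz
Hunk 2: at line 2 remove [ambm,ecpgc,sfog] add [jizoc,kimw] -> 8 lines: iiht vrp vphyr jizoc kimw ymh runv yuxz
Hunk 3: at line 2 remove [jizoc,kimw,ymh] add [otjd,vhott] -> 7 lines: iiht vrp vphyr otjd vhott runv yuxz
Hunk 4: at line 5 remove [runv] add [lknl,wta] -> 8 lines: iiht vrp vphyr otjd vhott lknl wta yuxz
Hunk 5: at line 3 remove [otjd,vhott] add [idcaj,cmi,lny] -> 9 lines: iiht vrp vphyr idcaj cmi lny lknl wta yuxz
Final line count: 9

Answer: 9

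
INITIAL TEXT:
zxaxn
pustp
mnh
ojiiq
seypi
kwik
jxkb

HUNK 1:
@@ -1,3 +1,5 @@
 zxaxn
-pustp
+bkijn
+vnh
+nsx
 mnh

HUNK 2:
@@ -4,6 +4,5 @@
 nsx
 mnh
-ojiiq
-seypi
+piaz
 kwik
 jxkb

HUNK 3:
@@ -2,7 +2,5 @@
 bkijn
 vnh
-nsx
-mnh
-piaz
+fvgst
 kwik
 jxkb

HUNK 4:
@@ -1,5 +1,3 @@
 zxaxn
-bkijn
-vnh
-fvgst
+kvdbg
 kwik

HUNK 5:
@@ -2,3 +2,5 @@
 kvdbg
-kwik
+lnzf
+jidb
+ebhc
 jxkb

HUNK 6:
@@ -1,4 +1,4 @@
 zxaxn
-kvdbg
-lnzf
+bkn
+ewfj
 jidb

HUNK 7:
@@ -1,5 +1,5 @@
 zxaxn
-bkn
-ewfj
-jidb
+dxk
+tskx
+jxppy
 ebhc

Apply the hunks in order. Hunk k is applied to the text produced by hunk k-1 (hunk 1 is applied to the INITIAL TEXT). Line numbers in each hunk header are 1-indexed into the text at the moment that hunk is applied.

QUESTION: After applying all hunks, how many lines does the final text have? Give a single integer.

Hunk 1: at line 1 remove [pustp] add [bkijn,vnh,nsx] -> 9 lines: zxaxn bkijn vnh nsx mnh ojiiq seypi kwik jxkb
Hunk 2: at line 4 remove [ojiiq,seypi] add [piaz] -> 8 lines: zxaxn bkijn vnh nsx mnh piaz kwik jxkb
Hunk 3: at line 2 remove [nsx,mnh,piaz] add [fvgst] -> 6 lines: zxaxn bkijn vnh fvgst kwik jxkb
Hunk 4: at line 1 remove [bkijn,vnh,fvgst] add [kvdbg] -> 4 lines: zxaxn kvdbg kwik jxkb
Hunk 5: at line 2 remove [kwik] add [lnzf,jidb,ebhc] -> 6 lines: zxaxn kvdbg lnzf jidb ebhc jxkb
Hunk 6: at line 1 remove [kvdbg,lnzf] add [bkn,ewfj] -> 6 lines: zxaxn bkn ewfj jidb ebhc jxkb
Hunk 7: at line 1 remove [bkn,ewfj,jidb] add [dxk,tskx,jxppy] -> 6 lines: zxaxn dxk tskx jxppy ebhc jxkb
Final line count: 6

Answer: 6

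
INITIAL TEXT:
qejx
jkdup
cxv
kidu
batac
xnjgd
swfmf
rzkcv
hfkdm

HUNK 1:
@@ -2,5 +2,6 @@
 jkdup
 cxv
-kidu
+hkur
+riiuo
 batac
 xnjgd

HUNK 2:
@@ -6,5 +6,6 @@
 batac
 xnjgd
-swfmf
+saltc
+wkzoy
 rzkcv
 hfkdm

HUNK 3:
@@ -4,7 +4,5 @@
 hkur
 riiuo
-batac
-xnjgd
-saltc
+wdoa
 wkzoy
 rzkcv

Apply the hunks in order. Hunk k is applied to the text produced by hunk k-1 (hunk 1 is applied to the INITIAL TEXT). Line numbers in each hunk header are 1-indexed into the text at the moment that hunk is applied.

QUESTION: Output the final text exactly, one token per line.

Hunk 1: at line 2 remove [kidu] add [hkur,riiuo] -> 10 lines: qejx jkdup cxv hkur riiuo batac xnjgd swfmf rzkcv hfkdm
Hunk 2: at line 6 remove [swfmf] add [saltc,wkzoy] -> 11 lines: qejx jkdup cxv hkur riiuo batac xnjgd saltc wkzoy rzkcv hfkdm
Hunk 3: at line 4 remove [batac,xnjgd,saltc] add [wdoa] -> 9 lines: qejx jkdup cxv hkur riiuo wdoa wkzoy rzkcv hfkdm

Answer: qejx
jkdup
cxv
hkur
riiuo
wdoa
wkzoy
rzkcv
hfkdm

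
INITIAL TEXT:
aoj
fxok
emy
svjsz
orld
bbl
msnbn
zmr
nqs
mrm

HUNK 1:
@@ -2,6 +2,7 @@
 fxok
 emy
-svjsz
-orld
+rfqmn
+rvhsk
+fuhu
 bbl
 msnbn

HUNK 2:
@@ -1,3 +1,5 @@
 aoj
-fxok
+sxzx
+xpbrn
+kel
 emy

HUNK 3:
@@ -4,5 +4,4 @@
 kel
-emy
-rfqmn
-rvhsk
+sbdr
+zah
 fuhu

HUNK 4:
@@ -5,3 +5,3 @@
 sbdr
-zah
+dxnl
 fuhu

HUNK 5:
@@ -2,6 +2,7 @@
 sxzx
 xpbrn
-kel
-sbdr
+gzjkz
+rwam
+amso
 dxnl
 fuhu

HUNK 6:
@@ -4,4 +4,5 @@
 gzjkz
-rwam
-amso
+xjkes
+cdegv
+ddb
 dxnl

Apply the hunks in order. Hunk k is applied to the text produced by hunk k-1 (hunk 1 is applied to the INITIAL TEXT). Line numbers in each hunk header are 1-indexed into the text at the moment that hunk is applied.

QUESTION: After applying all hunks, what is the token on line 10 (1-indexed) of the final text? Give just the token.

Hunk 1: at line 2 remove [svjsz,orld] add [rfqmn,rvhsk,fuhu] -> 11 lines: aoj fxok emy rfqmn rvhsk fuhu bbl msnbn zmr nqs mrm
Hunk 2: at line 1 remove [fxok] add [sxzx,xpbrn,kel] -> 13 lines: aoj sxzx xpbrn kel emy rfqmn rvhsk fuhu bbl msnbn zmr nqs mrm
Hunk 3: at line 4 remove [emy,rfqmn,rvhsk] add [sbdr,zah] -> 12 lines: aoj sxzx xpbrn kel sbdr zah fuhu bbl msnbn zmr nqs mrm
Hunk 4: at line 5 remove [zah] add [dxnl] -> 12 lines: aoj sxzx xpbrn kel sbdr dxnl fuhu bbl msnbn zmr nqs mrm
Hunk 5: at line 2 remove [kel,sbdr] add [gzjkz,rwam,amso] -> 13 lines: aoj sxzx xpbrn gzjkz rwam amso dxnl fuhu bbl msnbn zmr nqs mrm
Hunk 6: at line 4 remove [rwam,amso] add [xjkes,cdegv,ddb] -> 14 lines: aoj sxzx xpbrn gzjkz xjkes cdegv ddb dxnl fuhu bbl msnbn zmr nqs mrm
Final line 10: bbl

Answer: bbl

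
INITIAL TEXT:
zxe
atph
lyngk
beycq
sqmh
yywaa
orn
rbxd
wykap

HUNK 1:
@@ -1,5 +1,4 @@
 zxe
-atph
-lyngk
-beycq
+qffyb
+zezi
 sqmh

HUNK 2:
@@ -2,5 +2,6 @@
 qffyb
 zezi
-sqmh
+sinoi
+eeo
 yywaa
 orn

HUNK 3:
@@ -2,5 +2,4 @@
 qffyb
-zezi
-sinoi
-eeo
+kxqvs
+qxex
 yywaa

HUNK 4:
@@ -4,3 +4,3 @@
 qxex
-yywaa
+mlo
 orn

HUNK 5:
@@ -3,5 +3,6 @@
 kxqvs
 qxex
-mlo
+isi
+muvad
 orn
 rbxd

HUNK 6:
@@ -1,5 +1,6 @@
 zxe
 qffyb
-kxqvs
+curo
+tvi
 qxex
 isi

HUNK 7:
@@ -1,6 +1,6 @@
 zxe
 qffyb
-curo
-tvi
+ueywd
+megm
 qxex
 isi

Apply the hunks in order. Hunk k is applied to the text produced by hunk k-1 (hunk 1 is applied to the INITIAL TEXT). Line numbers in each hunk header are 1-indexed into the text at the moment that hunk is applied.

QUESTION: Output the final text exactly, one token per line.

Hunk 1: at line 1 remove [atph,lyngk,beycq] add [qffyb,zezi] -> 8 lines: zxe qffyb zezi sqmh yywaa orn rbxd wykap
Hunk 2: at line 2 remove [sqmh] add [sinoi,eeo] -> 9 lines: zxe qffyb zezi sinoi eeo yywaa orn rbxd wykap
Hunk 3: at line 2 remove [zezi,sinoi,eeo] add [kxqvs,qxex] -> 8 lines: zxe qffyb kxqvs qxex yywaa orn rbxd wykap
Hunk 4: at line 4 remove [yywaa] add [mlo] -> 8 lines: zxe qffyb kxqvs qxex mlo orn rbxd wykap
Hunk 5: at line 3 remove [mlo] add [isi,muvad] -> 9 lines: zxe qffyb kxqvs qxex isi muvad orn rbxd wykap
Hunk 6: at line 1 remove [kxqvs] add [curo,tvi] -> 10 lines: zxe qffyb curo tvi qxex isi muvad orn rbxd wykap
Hunk 7: at line 1 remove [curo,tvi] add [ueywd,megm] -> 10 lines: zxe qffyb ueywd megm qxex isi muvad orn rbxd wykap

Answer: zxe
qffyb
ueywd
megm
qxex
isi
muvad
orn
rbxd
wykap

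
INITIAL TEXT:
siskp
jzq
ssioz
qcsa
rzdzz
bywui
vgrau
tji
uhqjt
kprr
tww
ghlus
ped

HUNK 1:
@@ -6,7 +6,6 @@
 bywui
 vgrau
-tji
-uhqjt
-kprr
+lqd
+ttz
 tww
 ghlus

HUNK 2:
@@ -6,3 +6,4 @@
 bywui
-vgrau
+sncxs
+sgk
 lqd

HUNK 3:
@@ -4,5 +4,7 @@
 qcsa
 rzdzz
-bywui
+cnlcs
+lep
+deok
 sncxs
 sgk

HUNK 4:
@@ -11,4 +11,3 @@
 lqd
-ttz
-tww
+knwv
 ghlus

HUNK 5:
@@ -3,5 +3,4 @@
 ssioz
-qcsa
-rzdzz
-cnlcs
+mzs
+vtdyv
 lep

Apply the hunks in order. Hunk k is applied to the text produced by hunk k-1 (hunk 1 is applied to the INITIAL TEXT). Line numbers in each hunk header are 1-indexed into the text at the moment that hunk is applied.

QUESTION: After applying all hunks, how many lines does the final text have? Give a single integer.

Answer: 13

Derivation:
Hunk 1: at line 6 remove [tji,uhqjt,kprr] add [lqd,ttz] -> 12 lines: siskp jzq ssioz qcsa rzdzz bywui vgrau lqd ttz tww ghlus ped
Hunk 2: at line 6 remove [vgrau] add [sncxs,sgk] -> 13 lines: siskp jzq ssioz qcsa rzdzz bywui sncxs sgk lqd ttz tww ghlus ped
Hunk 3: at line 4 remove [bywui] add [cnlcs,lep,deok] -> 15 lines: siskp jzq ssioz qcsa rzdzz cnlcs lep deok sncxs sgk lqd ttz tww ghlus ped
Hunk 4: at line 11 remove [ttz,tww] add [knwv] -> 14 lines: siskp jzq ssioz qcsa rzdzz cnlcs lep deok sncxs sgk lqd knwv ghlus ped
Hunk 5: at line 3 remove [qcsa,rzdzz,cnlcs] add [mzs,vtdyv] -> 13 lines: siskp jzq ssioz mzs vtdyv lep deok sncxs sgk lqd knwv ghlus ped
Final line count: 13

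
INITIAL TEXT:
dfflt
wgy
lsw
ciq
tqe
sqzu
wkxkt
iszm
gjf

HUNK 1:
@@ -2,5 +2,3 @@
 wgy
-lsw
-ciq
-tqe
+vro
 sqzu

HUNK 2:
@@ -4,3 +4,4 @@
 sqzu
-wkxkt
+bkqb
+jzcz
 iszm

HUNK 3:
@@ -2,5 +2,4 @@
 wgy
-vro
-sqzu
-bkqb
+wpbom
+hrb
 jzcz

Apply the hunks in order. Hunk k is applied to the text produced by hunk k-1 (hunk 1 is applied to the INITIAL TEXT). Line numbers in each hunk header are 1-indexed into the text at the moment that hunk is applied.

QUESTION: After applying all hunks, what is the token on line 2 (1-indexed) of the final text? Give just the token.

Hunk 1: at line 2 remove [lsw,ciq,tqe] add [vro] -> 7 lines: dfflt wgy vro sqzu wkxkt iszm gjf
Hunk 2: at line 4 remove [wkxkt] add [bkqb,jzcz] -> 8 lines: dfflt wgy vro sqzu bkqb jzcz iszm gjf
Hunk 3: at line 2 remove [vro,sqzu,bkqb] add [wpbom,hrb] -> 7 lines: dfflt wgy wpbom hrb jzcz iszm gjf
Final line 2: wgy

Answer: wgy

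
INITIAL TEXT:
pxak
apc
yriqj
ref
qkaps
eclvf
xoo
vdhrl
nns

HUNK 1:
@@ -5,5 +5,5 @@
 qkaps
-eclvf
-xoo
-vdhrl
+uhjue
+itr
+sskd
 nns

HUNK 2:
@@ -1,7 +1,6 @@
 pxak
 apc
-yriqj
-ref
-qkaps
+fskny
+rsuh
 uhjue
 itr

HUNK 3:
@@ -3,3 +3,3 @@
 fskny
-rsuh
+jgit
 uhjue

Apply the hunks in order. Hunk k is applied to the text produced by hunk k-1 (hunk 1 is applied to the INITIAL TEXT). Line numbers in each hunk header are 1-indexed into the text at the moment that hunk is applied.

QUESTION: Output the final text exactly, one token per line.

Hunk 1: at line 5 remove [eclvf,xoo,vdhrl] add [uhjue,itr,sskd] -> 9 lines: pxak apc yriqj ref qkaps uhjue itr sskd nns
Hunk 2: at line 1 remove [yriqj,ref,qkaps] add [fskny,rsuh] -> 8 lines: pxak apc fskny rsuh uhjue itr sskd nns
Hunk 3: at line 3 remove [rsuh] add [jgit] -> 8 lines: pxak apc fskny jgit uhjue itr sskd nns

Answer: pxak
apc
fskny
jgit
uhjue
itr
sskd
nns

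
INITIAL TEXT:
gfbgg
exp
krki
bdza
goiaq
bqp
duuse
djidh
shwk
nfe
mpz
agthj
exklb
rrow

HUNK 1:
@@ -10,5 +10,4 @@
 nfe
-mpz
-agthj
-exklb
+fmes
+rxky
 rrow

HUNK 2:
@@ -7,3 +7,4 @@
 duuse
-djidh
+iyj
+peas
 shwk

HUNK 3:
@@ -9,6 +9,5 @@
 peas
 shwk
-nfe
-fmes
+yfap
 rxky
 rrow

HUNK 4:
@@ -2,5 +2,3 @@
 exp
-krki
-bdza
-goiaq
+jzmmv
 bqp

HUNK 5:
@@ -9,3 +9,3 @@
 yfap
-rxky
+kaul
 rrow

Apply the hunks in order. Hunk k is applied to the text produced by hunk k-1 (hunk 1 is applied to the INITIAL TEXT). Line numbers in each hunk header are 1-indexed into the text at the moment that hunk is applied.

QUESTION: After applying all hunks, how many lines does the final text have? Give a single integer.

Answer: 11

Derivation:
Hunk 1: at line 10 remove [mpz,agthj,exklb] add [fmes,rxky] -> 13 lines: gfbgg exp krki bdza goiaq bqp duuse djidh shwk nfe fmes rxky rrow
Hunk 2: at line 7 remove [djidh] add [iyj,peas] -> 14 lines: gfbgg exp krki bdza goiaq bqp duuse iyj peas shwk nfe fmes rxky rrow
Hunk 3: at line 9 remove [nfe,fmes] add [yfap] -> 13 lines: gfbgg exp krki bdza goiaq bqp duuse iyj peas shwk yfap rxky rrow
Hunk 4: at line 2 remove [krki,bdza,goiaq] add [jzmmv] -> 11 lines: gfbgg exp jzmmv bqp duuse iyj peas shwk yfap rxky rrow
Hunk 5: at line 9 remove [rxky] add [kaul] -> 11 lines: gfbgg exp jzmmv bqp duuse iyj peas shwk yfap kaul rrow
Final line count: 11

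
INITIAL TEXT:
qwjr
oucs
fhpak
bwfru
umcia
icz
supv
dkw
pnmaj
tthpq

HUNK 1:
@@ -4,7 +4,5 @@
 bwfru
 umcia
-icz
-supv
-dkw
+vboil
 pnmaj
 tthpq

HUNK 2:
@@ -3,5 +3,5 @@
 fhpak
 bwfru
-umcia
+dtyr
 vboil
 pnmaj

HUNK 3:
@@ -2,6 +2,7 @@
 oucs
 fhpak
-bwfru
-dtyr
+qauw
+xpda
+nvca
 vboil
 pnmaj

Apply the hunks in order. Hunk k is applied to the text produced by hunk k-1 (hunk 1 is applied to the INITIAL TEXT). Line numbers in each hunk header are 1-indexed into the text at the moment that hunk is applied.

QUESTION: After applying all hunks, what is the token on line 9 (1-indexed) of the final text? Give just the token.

Hunk 1: at line 4 remove [icz,supv,dkw] add [vboil] -> 8 lines: qwjr oucs fhpak bwfru umcia vboil pnmaj tthpq
Hunk 2: at line 3 remove [umcia] add [dtyr] -> 8 lines: qwjr oucs fhpak bwfru dtyr vboil pnmaj tthpq
Hunk 3: at line 2 remove [bwfru,dtyr] add [qauw,xpda,nvca] -> 9 lines: qwjr oucs fhpak qauw xpda nvca vboil pnmaj tthpq
Final line 9: tthpq

Answer: tthpq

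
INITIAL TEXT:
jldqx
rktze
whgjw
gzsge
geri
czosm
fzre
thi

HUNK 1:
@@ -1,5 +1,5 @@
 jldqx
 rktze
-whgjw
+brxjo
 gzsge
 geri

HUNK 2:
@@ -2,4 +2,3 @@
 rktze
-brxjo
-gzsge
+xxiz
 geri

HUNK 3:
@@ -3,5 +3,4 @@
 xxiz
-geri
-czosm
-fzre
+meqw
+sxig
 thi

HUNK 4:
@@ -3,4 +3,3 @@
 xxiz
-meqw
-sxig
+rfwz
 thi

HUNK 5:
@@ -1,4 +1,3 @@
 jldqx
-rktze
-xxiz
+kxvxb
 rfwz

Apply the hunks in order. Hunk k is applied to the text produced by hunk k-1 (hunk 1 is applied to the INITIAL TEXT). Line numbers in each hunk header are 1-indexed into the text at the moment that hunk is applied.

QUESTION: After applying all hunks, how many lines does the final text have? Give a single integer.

Hunk 1: at line 1 remove [whgjw] add [brxjo] -> 8 lines: jldqx rktze brxjo gzsge geri czosm fzre thi
Hunk 2: at line 2 remove [brxjo,gzsge] add [xxiz] -> 7 lines: jldqx rktze xxiz geri czosm fzre thi
Hunk 3: at line 3 remove [geri,czosm,fzre] add [meqw,sxig] -> 6 lines: jldqx rktze xxiz meqw sxig thi
Hunk 4: at line 3 remove [meqw,sxig] add [rfwz] -> 5 lines: jldqx rktze xxiz rfwz thi
Hunk 5: at line 1 remove [rktze,xxiz] add [kxvxb] -> 4 lines: jldqx kxvxb rfwz thi
Final line count: 4

Answer: 4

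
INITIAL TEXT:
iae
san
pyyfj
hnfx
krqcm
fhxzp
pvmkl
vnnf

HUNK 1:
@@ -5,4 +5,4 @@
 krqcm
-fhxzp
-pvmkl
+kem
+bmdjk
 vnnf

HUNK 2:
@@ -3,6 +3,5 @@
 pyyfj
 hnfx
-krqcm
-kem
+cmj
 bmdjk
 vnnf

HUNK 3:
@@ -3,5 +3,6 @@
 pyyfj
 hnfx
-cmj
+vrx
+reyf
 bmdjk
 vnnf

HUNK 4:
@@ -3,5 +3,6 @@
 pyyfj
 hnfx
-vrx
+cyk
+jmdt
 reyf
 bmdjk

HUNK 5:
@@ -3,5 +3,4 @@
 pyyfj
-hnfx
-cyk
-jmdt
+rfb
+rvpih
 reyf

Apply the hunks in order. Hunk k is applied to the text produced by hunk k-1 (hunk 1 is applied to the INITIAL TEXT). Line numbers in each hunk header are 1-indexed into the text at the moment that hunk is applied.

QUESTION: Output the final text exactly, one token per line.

Hunk 1: at line 5 remove [fhxzp,pvmkl] add [kem,bmdjk] -> 8 lines: iae san pyyfj hnfx krqcm kem bmdjk vnnf
Hunk 2: at line 3 remove [krqcm,kem] add [cmj] -> 7 lines: iae san pyyfj hnfx cmj bmdjk vnnf
Hunk 3: at line 3 remove [cmj] add [vrx,reyf] -> 8 lines: iae san pyyfj hnfx vrx reyf bmdjk vnnf
Hunk 4: at line 3 remove [vrx] add [cyk,jmdt] -> 9 lines: iae san pyyfj hnfx cyk jmdt reyf bmdjk vnnf
Hunk 5: at line 3 remove [hnfx,cyk,jmdt] add [rfb,rvpih] -> 8 lines: iae san pyyfj rfb rvpih reyf bmdjk vnnf

Answer: iae
san
pyyfj
rfb
rvpih
reyf
bmdjk
vnnf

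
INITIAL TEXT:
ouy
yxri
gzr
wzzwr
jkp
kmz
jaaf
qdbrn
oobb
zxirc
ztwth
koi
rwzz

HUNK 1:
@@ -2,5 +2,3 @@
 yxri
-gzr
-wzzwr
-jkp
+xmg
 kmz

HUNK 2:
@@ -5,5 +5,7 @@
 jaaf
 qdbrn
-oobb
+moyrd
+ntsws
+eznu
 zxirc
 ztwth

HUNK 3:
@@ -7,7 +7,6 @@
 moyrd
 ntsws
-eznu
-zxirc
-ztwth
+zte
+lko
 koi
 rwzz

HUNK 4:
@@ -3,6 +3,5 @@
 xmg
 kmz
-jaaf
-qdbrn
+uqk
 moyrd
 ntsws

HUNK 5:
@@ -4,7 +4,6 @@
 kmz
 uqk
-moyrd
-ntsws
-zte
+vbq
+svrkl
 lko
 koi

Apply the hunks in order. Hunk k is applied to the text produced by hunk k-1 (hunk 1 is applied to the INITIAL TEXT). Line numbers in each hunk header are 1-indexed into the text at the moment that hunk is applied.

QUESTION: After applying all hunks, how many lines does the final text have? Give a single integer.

Hunk 1: at line 2 remove [gzr,wzzwr,jkp] add [xmg] -> 11 lines: ouy yxri xmg kmz jaaf qdbrn oobb zxirc ztwth koi rwzz
Hunk 2: at line 5 remove [oobb] add [moyrd,ntsws,eznu] -> 13 lines: ouy yxri xmg kmz jaaf qdbrn moyrd ntsws eznu zxirc ztwth koi rwzz
Hunk 3: at line 7 remove [eznu,zxirc,ztwth] add [zte,lko] -> 12 lines: ouy yxri xmg kmz jaaf qdbrn moyrd ntsws zte lko koi rwzz
Hunk 4: at line 3 remove [jaaf,qdbrn] add [uqk] -> 11 lines: ouy yxri xmg kmz uqk moyrd ntsws zte lko koi rwzz
Hunk 5: at line 4 remove [moyrd,ntsws,zte] add [vbq,svrkl] -> 10 lines: ouy yxri xmg kmz uqk vbq svrkl lko koi rwzz
Final line count: 10

Answer: 10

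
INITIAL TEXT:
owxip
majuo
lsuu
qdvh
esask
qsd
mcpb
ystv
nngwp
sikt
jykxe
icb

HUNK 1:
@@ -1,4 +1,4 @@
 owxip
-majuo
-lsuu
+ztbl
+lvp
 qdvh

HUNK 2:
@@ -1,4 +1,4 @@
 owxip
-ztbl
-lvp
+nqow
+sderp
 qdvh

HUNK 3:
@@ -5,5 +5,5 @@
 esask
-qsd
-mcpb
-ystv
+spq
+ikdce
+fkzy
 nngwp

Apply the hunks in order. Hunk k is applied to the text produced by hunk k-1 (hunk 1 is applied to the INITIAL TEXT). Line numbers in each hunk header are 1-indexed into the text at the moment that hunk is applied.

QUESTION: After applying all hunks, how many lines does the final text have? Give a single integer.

Answer: 12

Derivation:
Hunk 1: at line 1 remove [majuo,lsuu] add [ztbl,lvp] -> 12 lines: owxip ztbl lvp qdvh esask qsd mcpb ystv nngwp sikt jykxe icb
Hunk 2: at line 1 remove [ztbl,lvp] add [nqow,sderp] -> 12 lines: owxip nqow sderp qdvh esask qsd mcpb ystv nngwp sikt jykxe icb
Hunk 3: at line 5 remove [qsd,mcpb,ystv] add [spq,ikdce,fkzy] -> 12 lines: owxip nqow sderp qdvh esask spq ikdce fkzy nngwp sikt jykxe icb
Final line count: 12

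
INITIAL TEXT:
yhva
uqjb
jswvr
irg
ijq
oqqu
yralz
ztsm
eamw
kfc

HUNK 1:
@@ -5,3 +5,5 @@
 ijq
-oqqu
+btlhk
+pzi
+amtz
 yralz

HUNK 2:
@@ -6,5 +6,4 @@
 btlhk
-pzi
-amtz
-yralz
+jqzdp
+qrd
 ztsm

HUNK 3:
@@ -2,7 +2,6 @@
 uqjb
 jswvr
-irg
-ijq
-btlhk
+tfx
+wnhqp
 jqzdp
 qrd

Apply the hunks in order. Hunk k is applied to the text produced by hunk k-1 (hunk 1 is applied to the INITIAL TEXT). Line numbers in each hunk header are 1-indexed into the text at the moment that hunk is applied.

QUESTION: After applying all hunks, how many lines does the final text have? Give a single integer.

Hunk 1: at line 5 remove [oqqu] add [btlhk,pzi,amtz] -> 12 lines: yhva uqjb jswvr irg ijq btlhk pzi amtz yralz ztsm eamw kfc
Hunk 2: at line 6 remove [pzi,amtz,yralz] add [jqzdp,qrd] -> 11 lines: yhva uqjb jswvr irg ijq btlhk jqzdp qrd ztsm eamw kfc
Hunk 3: at line 2 remove [irg,ijq,btlhk] add [tfx,wnhqp] -> 10 lines: yhva uqjb jswvr tfx wnhqp jqzdp qrd ztsm eamw kfc
Final line count: 10

Answer: 10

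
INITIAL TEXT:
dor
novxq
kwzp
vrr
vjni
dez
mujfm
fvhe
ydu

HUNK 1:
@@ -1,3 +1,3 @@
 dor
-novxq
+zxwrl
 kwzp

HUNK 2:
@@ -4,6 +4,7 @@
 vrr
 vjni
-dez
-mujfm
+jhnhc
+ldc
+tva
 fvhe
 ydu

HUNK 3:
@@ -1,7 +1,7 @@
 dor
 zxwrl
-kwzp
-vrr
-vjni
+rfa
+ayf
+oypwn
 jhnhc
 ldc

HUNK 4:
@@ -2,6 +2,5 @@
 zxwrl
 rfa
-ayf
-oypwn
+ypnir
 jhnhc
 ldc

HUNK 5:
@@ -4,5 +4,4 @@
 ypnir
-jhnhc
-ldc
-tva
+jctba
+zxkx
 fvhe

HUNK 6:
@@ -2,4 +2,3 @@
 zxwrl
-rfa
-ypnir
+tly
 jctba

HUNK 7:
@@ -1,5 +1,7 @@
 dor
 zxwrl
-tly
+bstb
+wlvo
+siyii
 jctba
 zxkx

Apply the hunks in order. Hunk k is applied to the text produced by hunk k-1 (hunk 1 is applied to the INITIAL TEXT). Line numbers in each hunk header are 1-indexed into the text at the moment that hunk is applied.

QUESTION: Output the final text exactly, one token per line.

Hunk 1: at line 1 remove [novxq] add [zxwrl] -> 9 lines: dor zxwrl kwzp vrr vjni dez mujfm fvhe ydu
Hunk 2: at line 4 remove [dez,mujfm] add [jhnhc,ldc,tva] -> 10 lines: dor zxwrl kwzp vrr vjni jhnhc ldc tva fvhe ydu
Hunk 3: at line 1 remove [kwzp,vrr,vjni] add [rfa,ayf,oypwn] -> 10 lines: dor zxwrl rfa ayf oypwn jhnhc ldc tva fvhe ydu
Hunk 4: at line 2 remove [ayf,oypwn] add [ypnir] -> 9 lines: dor zxwrl rfa ypnir jhnhc ldc tva fvhe ydu
Hunk 5: at line 4 remove [jhnhc,ldc,tva] add [jctba,zxkx] -> 8 lines: dor zxwrl rfa ypnir jctba zxkx fvhe ydu
Hunk 6: at line 2 remove [rfa,ypnir] add [tly] -> 7 lines: dor zxwrl tly jctba zxkx fvhe ydu
Hunk 7: at line 1 remove [tly] add [bstb,wlvo,siyii] -> 9 lines: dor zxwrl bstb wlvo siyii jctba zxkx fvhe ydu

Answer: dor
zxwrl
bstb
wlvo
siyii
jctba
zxkx
fvhe
ydu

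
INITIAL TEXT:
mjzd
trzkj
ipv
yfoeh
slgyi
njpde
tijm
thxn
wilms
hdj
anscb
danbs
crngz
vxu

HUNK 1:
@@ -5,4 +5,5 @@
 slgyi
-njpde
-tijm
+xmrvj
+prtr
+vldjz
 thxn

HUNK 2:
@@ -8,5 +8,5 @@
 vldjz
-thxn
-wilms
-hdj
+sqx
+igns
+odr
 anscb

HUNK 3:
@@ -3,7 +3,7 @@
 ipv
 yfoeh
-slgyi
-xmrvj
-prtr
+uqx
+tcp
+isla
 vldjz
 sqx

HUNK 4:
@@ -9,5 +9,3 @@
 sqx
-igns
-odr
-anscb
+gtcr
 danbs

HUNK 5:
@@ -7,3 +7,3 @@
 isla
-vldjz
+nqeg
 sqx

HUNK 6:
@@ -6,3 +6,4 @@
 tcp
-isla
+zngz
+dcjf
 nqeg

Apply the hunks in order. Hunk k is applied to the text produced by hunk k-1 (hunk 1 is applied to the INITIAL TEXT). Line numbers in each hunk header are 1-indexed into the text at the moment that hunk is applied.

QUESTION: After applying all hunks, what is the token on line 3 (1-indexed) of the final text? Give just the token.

Answer: ipv

Derivation:
Hunk 1: at line 5 remove [njpde,tijm] add [xmrvj,prtr,vldjz] -> 15 lines: mjzd trzkj ipv yfoeh slgyi xmrvj prtr vldjz thxn wilms hdj anscb danbs crngz vxu
Hunk 2: at line 8 remove [thxn,wilms,hdj] add [sqx,igns,odr] -> 15 lines: mjzd trzkj ipv yfoeh slgyi xmrvj prtr vldjz sqx igns odr anscb danbs crngz vxu
Hunk 3: at line 3 remove [slgyi,xmrvj,prtr] add [uqx,tcp,isla] -> 15 lines: mjzd trzkj ipv yfoeh uqx tcp isla vldjz sqx igns odr anscb danbs crngz vxu
Hunk 4: at line 9 remove [igns,odr,anscb] add [gtcr] -> 13 lines: mjzd trzkj ipv yfoeh uqx tcp isla vldjz sqx gtcr danbs crngz vxu
Hunk 5: at line 7 remove [vldjz] add [nqeg] -> 13 lines: mjzd trzkj ipv yfoeh uqx tcp isla nqeg sqx gtcr danbs crngz vxu
Hunk 6: at line 6 remove [isla] add [zngz,dcjf] -> 14 lines: mjzd trzkj ipv yfoeh uqx tcp zngz dcjf nqeg sqx gtcr danbs crngz vxu
Final line 3: ipv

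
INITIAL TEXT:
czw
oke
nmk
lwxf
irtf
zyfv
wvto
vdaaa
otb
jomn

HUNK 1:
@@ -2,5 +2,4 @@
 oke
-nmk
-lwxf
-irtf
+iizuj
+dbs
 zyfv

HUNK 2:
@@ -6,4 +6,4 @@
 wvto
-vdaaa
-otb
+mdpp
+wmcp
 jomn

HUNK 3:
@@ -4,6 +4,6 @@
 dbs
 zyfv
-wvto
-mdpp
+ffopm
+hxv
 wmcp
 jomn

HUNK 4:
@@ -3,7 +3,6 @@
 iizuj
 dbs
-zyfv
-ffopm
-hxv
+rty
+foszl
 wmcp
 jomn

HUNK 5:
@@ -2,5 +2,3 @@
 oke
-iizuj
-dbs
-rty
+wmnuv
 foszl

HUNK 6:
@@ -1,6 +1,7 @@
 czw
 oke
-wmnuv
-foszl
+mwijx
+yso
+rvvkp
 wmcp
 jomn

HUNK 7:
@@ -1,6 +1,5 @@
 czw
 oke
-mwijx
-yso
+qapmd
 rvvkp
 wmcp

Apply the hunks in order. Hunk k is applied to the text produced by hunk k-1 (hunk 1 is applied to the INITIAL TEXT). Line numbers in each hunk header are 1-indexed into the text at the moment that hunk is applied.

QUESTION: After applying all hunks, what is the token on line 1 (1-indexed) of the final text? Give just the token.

Answer: czw

Derivation:
Hunk 1: at line 2 remove [nmk,lwxf,irtf] add [iizuj,dbs] -> 9 lines: czw oke iizuj dbs zyfv wvto vdaaa otb jomn
Hunk 2: at line 6 remove [vdaaa,otb] add [mdpp,wmcp] -> 9 lines: czw oke iizuj dbs zyfv wvto mdpp wmcp jomn
Hunk 3: at line 4 remove [wvto,mdpp] add [ffopm,hxv] -> 9 lines: czw oke iizuj dbs zyfv ffopm hxv wmcp jomn
Hunk 4: at line 3 remove [zyfv,ffopm,hxv] add [rty,foszl] -> 8 lines: czw oke iizuj dbs rty foszl wmcp jomn
Hunk 5: at line 2 remove [iizuj,dbs,rty] add [wmnuv] -> 6 lines: czw oke wmnuv foszl wmcp jomn
Hunk 6: at line 1 remove [wmnuv,foszl] add [mwijx,yso,rvvkp] -> 7 lines: czw oke mwijx yso rvvkp wmcp jomn
Hunk 7: at line 1 remove [mwijx,yso] add [qapmd] -> 6 lines: czw oke qapmd rvvkp wmcp jomn
Final line 1: czw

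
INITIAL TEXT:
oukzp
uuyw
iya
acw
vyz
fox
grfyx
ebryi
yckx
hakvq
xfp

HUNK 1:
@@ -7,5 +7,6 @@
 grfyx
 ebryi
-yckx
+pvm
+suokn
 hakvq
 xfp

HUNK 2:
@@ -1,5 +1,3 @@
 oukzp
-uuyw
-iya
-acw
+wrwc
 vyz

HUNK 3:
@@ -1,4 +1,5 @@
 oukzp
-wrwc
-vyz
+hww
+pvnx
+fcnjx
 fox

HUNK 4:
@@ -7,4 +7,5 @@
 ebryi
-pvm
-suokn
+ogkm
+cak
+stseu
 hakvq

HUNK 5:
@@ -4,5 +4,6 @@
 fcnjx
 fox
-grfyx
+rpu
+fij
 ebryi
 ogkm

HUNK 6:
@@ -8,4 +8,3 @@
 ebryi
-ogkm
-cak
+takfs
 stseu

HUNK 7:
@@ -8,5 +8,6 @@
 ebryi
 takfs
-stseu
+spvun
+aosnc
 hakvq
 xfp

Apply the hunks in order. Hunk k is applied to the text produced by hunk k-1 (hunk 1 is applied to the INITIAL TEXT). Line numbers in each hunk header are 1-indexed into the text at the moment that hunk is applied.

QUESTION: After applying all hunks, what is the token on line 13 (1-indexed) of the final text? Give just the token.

Hunk 1: at line 7 remove [yckx] add [pvm,suokn] -> 12 lines: oukzp uuyw iya acw vyz fox grfyx ebryi pvm suokn hakvq xfp
Hunk 2: at line 1 remove [uuyw,iya,acw] add [wrwc] -> 10 lines: oukzp wrwc vyz fox grfyx ebryi pvm suokn hakvq xfp
Hunk 3: at line 1 remove [wrwc,vyz] add [hww,pvnx,fcnjx] -> 11 lines: oukzp hww pvnx fcnjx fox grfyx ebryi pvm suokn hakvq xfp
Hunk 4: at line 7 remove [pvm,suokn] add [ogkm,cak,stseu] -> 12 lines: oukzp hww pvnx fcnjx fox grfyx ebryi ogkm cak stseu hakvq xfp
Hunk 5: at line 4 remove [grfyx] add [rpu,fij] -> 13 lines: oukzp hww pvnx fcnjx fox rpu fij ebryi ogkm cak stseu hakvq xfp
Hunk 6: at line 8 remove [ogkm,cak] add [takfs] -> 12 lines: oukzp hww pvnx fcnjx fox rpu fij ebryi takfs stseu hakvq xfp
Hunk 7: at line 8 remove [stseu] add [spvun,aosnc] -> 13 lines: oukzp hww pvnx fcnjx fox rpu fij ebryi takfs spvun aosnc hakvq xfp
Final line 13: xfp

Answer: xfp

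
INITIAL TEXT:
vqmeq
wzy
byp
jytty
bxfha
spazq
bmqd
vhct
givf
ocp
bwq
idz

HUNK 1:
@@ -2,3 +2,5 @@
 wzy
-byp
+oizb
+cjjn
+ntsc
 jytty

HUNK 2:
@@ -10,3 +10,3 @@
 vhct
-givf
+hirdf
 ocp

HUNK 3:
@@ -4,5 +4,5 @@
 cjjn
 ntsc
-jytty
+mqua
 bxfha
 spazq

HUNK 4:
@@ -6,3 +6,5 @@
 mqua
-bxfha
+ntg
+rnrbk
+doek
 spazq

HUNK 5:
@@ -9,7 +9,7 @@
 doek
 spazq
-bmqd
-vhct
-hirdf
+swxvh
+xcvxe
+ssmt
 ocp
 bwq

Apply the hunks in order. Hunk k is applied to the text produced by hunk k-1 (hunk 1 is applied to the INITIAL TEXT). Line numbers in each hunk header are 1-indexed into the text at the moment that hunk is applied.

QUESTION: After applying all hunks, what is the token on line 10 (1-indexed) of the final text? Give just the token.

Answer: spazq

Derivation:
Hunk 1: at line 2 remove [byp] add [oizb,cjjn,ntsc] -> 14 lines: vqmeq wzy oizb cjjn ntsc jytty bxfha spazq bmqd vhct givf ocp bwq idz
Hunk 2: at line 10 remove [givf] add [hirdf] -> 14 lines: vqmeq wzy oizb cjjn ntsc jytty bxfha spazq bmqd vhct hirdf ocp bwq idz
Hunk 3: at line 4 remove [jytty] add [mqua] -> 14 lines: vqmeq wzy oizb cjjn ntsc mqua bxfha spazq bmqd vhct hirdf ocp bwq idz
Hunk 4: at line 6 remove [bxfha] add [ntg,rnrbk,doek] -> 16 lines: vqmeq wzy oizb cjjn ntsc mqua ntg rnrbk doek spazq bmqd vhct hirdf ocp bwq idz
Hunk 5: at line 9 remove [bmqd,vhct,hirdf] add [swxvh,xcvxe,ssmt] -> 16 lines: vqmeq wzy oizb cjjn ntsc mqua ntg rnrbk doek spazq swxvh xcvxe ssmt ocp bwq idz
Final line 10: spazq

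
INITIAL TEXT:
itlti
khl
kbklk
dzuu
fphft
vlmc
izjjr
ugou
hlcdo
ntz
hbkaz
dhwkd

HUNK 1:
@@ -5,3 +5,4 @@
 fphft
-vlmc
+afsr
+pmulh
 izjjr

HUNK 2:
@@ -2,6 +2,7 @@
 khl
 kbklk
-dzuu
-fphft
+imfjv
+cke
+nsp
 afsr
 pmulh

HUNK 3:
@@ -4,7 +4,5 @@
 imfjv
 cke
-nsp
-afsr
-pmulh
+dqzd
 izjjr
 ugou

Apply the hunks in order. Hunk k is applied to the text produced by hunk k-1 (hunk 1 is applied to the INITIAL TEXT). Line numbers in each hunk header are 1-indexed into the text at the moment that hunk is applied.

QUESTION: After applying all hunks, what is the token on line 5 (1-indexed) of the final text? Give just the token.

Hunk 1: at line 5 remove [vlmc] add [afsr,pmulh] -> 13 lines: itlti khl kbklk dzuu fphft afsr pmulh izjjr ugou hlcdo ntz hbkaz dhwkd
Hunk 2: at line 2 remove [dzuu,fphft] add [imfjv,cke,nsp] -> 14 lines: itlti khl kbklk imfjv cke nsp afsr pmulh izjjr ugou hlcdo ntz hbkaz dhwkd
Hunk 3: at line 4 remove [nsp,afsr,pmulh] add [dqzd] -> 12 lines: itlti khl kbklk imfjv cke dqzd izjjr ugou hlcdo ntz hbkaz dhwkd
Final line 5: cke

Answer: cke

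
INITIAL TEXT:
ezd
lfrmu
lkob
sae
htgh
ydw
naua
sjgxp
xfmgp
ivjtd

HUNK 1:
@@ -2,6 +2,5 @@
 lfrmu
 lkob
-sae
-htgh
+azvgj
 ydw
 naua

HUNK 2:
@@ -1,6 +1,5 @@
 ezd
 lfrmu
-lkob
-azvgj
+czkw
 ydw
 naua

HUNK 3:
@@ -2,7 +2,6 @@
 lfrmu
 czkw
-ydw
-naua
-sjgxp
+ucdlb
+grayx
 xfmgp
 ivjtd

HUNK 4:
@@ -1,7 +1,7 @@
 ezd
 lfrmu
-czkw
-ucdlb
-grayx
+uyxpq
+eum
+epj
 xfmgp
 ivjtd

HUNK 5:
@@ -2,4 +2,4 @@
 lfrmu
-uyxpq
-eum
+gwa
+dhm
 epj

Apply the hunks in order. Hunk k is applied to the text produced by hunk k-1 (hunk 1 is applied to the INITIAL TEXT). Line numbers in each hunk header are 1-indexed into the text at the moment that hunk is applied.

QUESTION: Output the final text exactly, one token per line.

Hunk 1: at line 2 remove [sae,htgh] add [azvgj] -> 9 lines: ezd lfrmu lkob azvgj ydw naua sjgxp xfmgp ivjtd
Hunk 2: at line 1 remove [lkob,azvgj] add [czkw] -> 8 lines: ezd lfrmu czkw ydw naua sjgxp xfmgp ivjtd
Hunk 3: at line 2 remove [ydw,naua,sjgxp] add [ucdlb,grayx] -> 7 lines: ezd lfrmu czkw ucdlb grayx xfmgp ivjtd
Hunk 4: at line 1 remove [czkw,ucdlb,grayx] add [uyxpq,eum,epj] -> 7 lines: ezd lfrmu uyxpq eum epj xfmgp ivjtd
Hunk 5: at line 2 remove [uyxpq,eum] add [gwa,dhm] -> 7 lines: ezd lfrmu gwa dhm epj xfmgp ivjtd

Answer: ezd
lfrmu
gwa
dhm
epj
xfmgp
ivjtd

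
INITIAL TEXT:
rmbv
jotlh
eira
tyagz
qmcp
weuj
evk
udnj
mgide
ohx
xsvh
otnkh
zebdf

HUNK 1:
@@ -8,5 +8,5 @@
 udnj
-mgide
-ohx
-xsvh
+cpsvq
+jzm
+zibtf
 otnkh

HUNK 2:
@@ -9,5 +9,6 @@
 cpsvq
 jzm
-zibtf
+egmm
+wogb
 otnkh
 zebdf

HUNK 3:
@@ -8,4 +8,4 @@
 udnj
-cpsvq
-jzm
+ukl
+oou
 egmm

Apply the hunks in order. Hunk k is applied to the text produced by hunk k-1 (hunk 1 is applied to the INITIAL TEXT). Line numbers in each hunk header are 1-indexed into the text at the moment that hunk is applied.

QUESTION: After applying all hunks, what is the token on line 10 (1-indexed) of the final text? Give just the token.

Hunk 1: at line 8 remove [mgide,ohx,xsvh] add [cpsvq,jzm,zibtf] -> 13 lines: rmbv jotlh eira tyagz qmcp weuj evk udnj cpsvq jzm zibtf otnkh zebdf
Hunk 2: at line 9 remove [zibtf] add [egmm,wogb] -> 14 lines: rmbv jotlh eira tyagz qmcp weuj evk udnj cpsvq jzm egmm wogb otnkh zebdf
Hunk 3: at line 8 remove [cpsvq,jzm] add [ukl,oou] -> 14 lines: rmbv jotlh eira tyagz qmcp weuj evk udnj ukl oou egmm wogb otnkh zebdf
Final line 10: oou

Answer: oou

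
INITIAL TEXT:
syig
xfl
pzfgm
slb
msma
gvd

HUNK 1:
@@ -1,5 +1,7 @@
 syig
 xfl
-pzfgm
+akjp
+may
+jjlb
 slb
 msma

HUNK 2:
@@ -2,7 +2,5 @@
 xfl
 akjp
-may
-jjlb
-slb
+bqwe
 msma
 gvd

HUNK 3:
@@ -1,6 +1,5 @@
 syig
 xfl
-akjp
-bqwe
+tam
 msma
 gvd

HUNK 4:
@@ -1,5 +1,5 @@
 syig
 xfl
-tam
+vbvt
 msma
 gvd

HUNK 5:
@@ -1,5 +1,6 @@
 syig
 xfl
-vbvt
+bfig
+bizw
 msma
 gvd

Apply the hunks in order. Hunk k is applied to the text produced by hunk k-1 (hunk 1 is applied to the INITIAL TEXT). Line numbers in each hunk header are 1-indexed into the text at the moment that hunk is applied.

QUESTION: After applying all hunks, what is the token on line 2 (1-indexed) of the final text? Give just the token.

Answer: xfl

Derivation:
Hunk 1: at line 1 remove [pzfgm] add [akjp,may,jjlb] -> 8 lines: syig xfl akjp may jjlb slb msma gvd
Hunk 2: at line 2 remove [may,jjlb,slb] add [bqwe] -> 6 lines: syig xfl akjp bqwe msma gvd
Hunk 3: at line 1 remove [akjp,bqwe] add [tam] -> 5 lines: syig xfl tam msma gvd
Hunk 4: at line 1 remove [tam] add [vbvt] -> 5 lines: syig xfl vbvt msma gvd
Hunk 5: at line 1 remove [vbvt] add [bfig,bizw] -> 6 lines: syig xfl bfig bizw msma gvd
Final line 2: xfl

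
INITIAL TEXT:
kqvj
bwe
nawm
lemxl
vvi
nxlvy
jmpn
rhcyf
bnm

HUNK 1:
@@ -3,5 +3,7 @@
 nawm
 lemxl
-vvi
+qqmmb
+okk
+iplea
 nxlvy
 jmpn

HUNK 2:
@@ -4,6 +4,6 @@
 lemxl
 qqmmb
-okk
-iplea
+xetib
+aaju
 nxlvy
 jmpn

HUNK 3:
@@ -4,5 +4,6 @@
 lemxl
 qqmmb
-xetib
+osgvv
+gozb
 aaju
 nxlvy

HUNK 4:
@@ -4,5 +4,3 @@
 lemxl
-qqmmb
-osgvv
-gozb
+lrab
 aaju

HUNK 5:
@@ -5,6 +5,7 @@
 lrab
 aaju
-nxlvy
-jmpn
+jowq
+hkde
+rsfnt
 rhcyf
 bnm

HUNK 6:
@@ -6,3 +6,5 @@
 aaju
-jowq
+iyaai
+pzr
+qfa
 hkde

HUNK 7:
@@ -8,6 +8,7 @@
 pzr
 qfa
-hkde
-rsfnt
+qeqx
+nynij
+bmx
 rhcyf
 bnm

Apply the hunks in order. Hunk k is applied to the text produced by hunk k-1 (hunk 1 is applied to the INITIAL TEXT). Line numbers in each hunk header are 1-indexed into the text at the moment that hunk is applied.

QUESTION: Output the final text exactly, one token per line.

Hunk 1: at line 3 remove [vvi] add [qqmmb,okk,iplea] -> 11 lines: kqvj bwe nawm lemxl qqmmb okk iplea nxlvy jmpn rhcyf bnm
Hunk 2: at line 4 remove [okk,iplea] add [xetib,aaju] -> 11 lines: kqvj bwe nawm lemxl qqmmb xetib aaju nxlvy jmpn rhcyf bnm
Hunk 3: at line 4 remove [xetib] add [osgvv,gozb] -> 12 lines: kqvj bwe nawm lemxl qqmmb osgvv gozb aaju nxlvy jmpn rhcyf bnm
Hunk 4: at line 4 remove [qqmmb,osgvv,gozb] add [lrab] -> 10 lines: kqvj bwe nawm lemxl lrab aaju nxlvy jmpn rhcyf bnm
Hunk 5: at line 5 remove [nxlvy,jmpn] add [jowq,hkde,rsfnt] -> 11 lines: kqvj bwe nawm lemxl lrab aaju jowq hkde rsfnt rhcyf bnm
Hunk 6: at line 6 remove [jowq] add [iyaai,pzr,qfa] -> 13 lines: kqvj bwe nawm lemxl lrab aaju iyaai pzr qfa hkde rsfnt rhcyf bnm
Hunk 7: at line 8 remove [hkde,rsfnt] add [qeqx,nynij,bmx] -> 14 lines: kqvj bwe nawm lemxl lrab aaju iyaai pzr qfa qeqx nynij bmx rhcyf bnm

Answer: kqvj
bwe
nawm
lemxl
lrab
aaju
iyaai
pzr
qfa
qeqx
nynij
bmx
rhcyf
bnm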